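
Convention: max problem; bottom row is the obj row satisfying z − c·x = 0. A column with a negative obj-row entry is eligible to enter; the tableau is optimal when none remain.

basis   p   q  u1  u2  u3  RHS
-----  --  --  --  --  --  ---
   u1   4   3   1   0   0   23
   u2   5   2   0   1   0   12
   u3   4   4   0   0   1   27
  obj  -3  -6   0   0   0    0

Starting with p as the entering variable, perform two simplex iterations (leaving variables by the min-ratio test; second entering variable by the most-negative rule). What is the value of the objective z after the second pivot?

36

Ratio test on column p — row 1: 23/4 = 23/4; row 2: 12/5 = 12/5; row 3: 27/4 = 27/4. Minimum is 12/5 at row 2 (u2 leaves); pivot element 5.
Pivot on row 2; the obj-row RHS becomes 0 − (-3)·(12/5) = 36/5.
Next entering variable (most negative obj-row entry -24/5): q.
Ratio test on column q — row 1: (67/5)/(7/5) = 67/7; row 2: (12/5)/(2/5) = 6; row 3: (87/5)/(12/5) = 29/4. Minimum is 6 at row 2 (p leaves); pivot element 2/5.
After the second pivot the obj-row RHS is 36/5 − (-24/5)·6 = 36.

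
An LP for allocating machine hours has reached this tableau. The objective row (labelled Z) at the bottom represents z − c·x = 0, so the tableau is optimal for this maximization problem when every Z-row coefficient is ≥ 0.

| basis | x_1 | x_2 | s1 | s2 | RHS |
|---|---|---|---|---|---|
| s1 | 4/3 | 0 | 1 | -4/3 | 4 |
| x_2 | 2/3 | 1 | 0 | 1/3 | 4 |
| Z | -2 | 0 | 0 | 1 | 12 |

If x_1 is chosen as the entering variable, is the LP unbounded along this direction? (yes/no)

Column x_1 has positive entries in row(s) 1, 2, so the ratio test bounds it — not unbounded.

no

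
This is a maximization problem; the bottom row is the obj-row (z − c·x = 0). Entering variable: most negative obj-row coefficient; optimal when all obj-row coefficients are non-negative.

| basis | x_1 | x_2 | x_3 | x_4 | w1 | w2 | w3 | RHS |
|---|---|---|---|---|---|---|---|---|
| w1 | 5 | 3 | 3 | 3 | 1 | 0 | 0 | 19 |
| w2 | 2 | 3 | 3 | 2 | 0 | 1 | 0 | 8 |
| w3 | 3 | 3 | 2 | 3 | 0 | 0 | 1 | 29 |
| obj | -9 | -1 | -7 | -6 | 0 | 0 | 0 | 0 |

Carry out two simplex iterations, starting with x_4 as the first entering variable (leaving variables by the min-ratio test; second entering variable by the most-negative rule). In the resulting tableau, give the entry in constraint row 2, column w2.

Ratio test on column x_4 — row 1: 19/3 = 19/3; row 2: 8/2 = 4; row 3: 29/3 = 29/3. Minimum is 4 at row 2 (w2 leaves); pivot element 2.
Divide row 2 by 2; eliminate column x_4 from the other rows.
Second iteration: most negative obj-row entry is -3 in column x_1, so x_1 enters.
Ratio test on column x_1 — row 1: 7/2 = 7/2; row 2: 4/1 = 4; row 3: entry 0 ≤ 0. Minimum is 7/2 at row 1 (w1 leaves); pivot element 2.
Divide row 1 by 2; eliminate column x_1 from the other rows.
After both pivots, the entry at constraint row 2, column w2 is 5/4.

5/4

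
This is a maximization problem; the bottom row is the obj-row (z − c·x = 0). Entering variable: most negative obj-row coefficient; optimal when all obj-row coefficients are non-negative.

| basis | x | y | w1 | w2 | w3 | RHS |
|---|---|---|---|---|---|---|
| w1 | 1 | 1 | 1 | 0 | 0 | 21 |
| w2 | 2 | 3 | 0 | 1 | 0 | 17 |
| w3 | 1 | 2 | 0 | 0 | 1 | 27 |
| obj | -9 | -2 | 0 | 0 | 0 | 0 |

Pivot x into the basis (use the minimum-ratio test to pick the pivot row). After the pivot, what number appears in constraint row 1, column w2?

-1/2

Ratio test on column x — row 1: 21/1 = 21; row 2: 17/2 = 17/2; row 3: 27/1 = 27. Minimum is 17/2 at row 2 (w2 leaves); pivot element 2.
Divide row 2 by 2; eliminate column x from the other rows.
Row 1 update in column w2: 0 − 1·(1/2) = -1/2.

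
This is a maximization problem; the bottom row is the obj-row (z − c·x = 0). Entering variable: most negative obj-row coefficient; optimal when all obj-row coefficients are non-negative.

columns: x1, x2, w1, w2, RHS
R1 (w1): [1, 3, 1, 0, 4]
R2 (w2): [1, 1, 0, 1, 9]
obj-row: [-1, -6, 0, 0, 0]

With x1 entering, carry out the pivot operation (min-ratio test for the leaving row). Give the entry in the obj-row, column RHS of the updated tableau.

Ratio test on column x1 — row 1: 4/1 = 4; row 2: 9/1 = 9. Minimum is 4 at row 1 (w1 leaves); pivot element 1.
Divide row 1 by 1; eliminate column x1 from the other rows.
obj-row update in column RHS: 0 − (-1)·4 = 4.

4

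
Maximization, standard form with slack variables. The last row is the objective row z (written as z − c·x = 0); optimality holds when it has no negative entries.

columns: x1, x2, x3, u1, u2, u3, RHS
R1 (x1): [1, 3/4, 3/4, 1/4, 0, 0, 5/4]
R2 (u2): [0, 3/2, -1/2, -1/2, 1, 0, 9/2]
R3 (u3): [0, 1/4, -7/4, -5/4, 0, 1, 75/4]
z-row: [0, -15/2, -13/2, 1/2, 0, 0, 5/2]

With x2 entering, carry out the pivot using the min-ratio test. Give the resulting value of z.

15

Ratio test on column x2 — row 1: (5/4)/(3/4) = 5/3; row 2: (9/2)/(3/2) = 3; row 3: (75/4)/(1/4) = 75. Minimum is 5/3 at row 1 (x1 leaves); pivot element 3/4.
Pivot on row 1; the z-row RHS becomes 5/2 − (-15/2)·(5/3) = 15.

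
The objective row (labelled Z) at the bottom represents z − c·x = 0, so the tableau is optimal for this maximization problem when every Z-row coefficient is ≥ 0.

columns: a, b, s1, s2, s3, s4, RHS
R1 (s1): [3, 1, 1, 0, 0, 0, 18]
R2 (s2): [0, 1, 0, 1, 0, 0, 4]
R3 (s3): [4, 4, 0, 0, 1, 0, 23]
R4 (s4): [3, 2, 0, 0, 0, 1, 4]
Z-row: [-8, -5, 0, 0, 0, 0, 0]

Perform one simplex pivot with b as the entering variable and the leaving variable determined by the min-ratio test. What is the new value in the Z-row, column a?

-1/2

Ratio test on column b — row 1: 18/1 = 18; row 2: 4/1 = 4; row 3: 23/4 = 23/4; row 4: 4/2 = 2. Minimum is 2 at row 4 (s4 leaves); pivot element 2.
Divide row 4 by 2; eliminate column b from the other rows.
Z-row update in column a: -8 − (-5)·(3/2) = -1/2.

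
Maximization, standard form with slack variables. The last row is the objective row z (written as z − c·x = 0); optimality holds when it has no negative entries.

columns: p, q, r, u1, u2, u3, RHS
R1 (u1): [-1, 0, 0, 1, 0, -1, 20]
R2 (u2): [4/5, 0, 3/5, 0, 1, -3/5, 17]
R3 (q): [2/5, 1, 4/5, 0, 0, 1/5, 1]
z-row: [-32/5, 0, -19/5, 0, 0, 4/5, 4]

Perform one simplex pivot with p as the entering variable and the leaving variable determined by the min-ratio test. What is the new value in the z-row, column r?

Ratio test on column p — row 1: entry -1 ≤ 0; row 2: 17/(4/5) = 85/4; row 3: 1/(2/5) = 5/2. Minimum is 5/2 at row 3 (q leaves); pivot element 2/5.
Divide row 3 by 2/5; eliminate column p from the other rows.
z-row update in column r: -19/5 − (-32/5)·2 = 9.

9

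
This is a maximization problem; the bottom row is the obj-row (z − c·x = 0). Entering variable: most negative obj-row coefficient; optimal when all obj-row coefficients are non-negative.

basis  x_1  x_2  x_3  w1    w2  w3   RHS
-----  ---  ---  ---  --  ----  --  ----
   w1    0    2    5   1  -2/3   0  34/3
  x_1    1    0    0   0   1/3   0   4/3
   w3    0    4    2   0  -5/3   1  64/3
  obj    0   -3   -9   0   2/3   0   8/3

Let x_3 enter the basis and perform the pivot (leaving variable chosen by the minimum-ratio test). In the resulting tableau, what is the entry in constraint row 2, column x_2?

0

Ratio test on column x_3 — row 1: (34/3)/5 = 34/15; row 2: entry 0 ≤ 0; row 3: (64/3)/2 = 32/3. Minimum is 34/15 at row 1 (w1 leaves); pivot element 5.
Divide row 1 by 5; eliminate column x_3 from the other rows.
Row 2 update in column x_2: 0 − 0·(2/5) = 0.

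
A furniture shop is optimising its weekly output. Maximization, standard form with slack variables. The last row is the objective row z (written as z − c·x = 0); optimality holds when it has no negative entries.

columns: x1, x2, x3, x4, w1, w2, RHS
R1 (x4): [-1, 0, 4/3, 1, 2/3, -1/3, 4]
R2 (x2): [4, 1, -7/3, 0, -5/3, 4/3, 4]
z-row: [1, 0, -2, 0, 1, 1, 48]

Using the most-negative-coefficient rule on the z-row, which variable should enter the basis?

Negative z-row entries: x3: -2.
The most negative is -2 in column x3, so x3 enters.

x3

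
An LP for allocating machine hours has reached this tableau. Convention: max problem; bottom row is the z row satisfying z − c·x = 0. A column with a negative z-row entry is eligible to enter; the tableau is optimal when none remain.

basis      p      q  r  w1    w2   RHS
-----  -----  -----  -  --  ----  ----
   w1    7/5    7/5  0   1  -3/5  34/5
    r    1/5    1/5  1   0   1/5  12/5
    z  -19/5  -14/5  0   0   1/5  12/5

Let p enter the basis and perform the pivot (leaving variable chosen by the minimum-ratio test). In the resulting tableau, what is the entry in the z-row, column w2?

Ratio test on column p — row 1: (34/5)/(7/5) = 34/7; row 2: (12/5)/(1/5) = 12. Minimum is 34/7 at row 1 (w1 leaves); pivot element 7/5.
Divide row 1 by 7/5; eliminate column p from the other rows.
z-row update in column w2: 1/5 − (-19/5)·(-3/7) = -10/7.

-10/7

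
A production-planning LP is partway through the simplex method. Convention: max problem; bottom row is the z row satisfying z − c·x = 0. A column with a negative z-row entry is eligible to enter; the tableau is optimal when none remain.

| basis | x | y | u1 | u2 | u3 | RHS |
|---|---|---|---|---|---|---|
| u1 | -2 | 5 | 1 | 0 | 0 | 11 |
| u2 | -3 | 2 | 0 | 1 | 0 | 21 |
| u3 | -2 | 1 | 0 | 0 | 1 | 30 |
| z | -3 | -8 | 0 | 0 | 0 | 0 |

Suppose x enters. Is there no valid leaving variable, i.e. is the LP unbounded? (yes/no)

Every constraint-row entry in column x is ≤ 0, so increasing x is unbounded.

yes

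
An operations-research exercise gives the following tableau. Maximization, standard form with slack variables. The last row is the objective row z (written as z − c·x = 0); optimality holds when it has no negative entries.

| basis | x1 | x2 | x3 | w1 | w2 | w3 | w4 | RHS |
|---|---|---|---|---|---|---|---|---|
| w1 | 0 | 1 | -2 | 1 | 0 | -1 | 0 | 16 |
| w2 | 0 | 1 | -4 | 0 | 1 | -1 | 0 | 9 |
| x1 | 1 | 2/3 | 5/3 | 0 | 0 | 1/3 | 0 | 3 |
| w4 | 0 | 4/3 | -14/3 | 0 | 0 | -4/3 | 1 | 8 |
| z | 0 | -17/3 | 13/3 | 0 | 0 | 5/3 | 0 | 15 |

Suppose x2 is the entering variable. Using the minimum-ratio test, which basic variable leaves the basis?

x1

Column x2 entries and ratios — w1: 16/1 = 16; w2: 9/1 = 9; x1: 3/(2/3) = 9/2; w4: 8/(4/3) = 6.
Smallest ratio is 9/2 in the row of x1, so x1 leaves.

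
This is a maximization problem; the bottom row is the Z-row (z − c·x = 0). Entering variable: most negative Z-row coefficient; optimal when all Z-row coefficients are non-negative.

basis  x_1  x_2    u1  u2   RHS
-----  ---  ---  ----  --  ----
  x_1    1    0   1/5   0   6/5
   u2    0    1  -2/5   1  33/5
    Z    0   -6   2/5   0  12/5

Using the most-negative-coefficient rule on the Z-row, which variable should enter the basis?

Negative Z-row entries: x_2: -6.
The most negative is -6 in column x_2, so x_2 enters.

x_2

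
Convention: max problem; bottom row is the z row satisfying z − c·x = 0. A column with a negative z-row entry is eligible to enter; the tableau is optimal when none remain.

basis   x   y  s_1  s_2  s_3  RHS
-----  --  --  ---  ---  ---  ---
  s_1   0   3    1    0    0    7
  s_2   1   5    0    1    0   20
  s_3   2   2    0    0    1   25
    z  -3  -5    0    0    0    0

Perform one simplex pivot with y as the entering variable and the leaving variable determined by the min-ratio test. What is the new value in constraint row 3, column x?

Ratio test on column y — row 1: 7/3 = 7/3; row 2: 20/5 = 4; row 3: 25/2 = 25/2. Minimum is 7/3 at row 1 (s_1 leaves); pivot element 3.
Divide row 1 by 3; eliminate column y from the other rows.
Row 3 update in column x: 2 − 2·0 = 2.

2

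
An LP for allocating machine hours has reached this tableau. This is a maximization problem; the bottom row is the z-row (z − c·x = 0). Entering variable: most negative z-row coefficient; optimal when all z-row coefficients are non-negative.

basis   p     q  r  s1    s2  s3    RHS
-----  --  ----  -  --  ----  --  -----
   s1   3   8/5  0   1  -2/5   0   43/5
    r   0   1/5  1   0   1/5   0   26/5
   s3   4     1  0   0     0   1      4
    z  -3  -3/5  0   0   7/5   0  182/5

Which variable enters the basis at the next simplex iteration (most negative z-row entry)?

p

Negative z-row entries: p: -3, q: -3/5.
The most negative is -3 in column p, so p enters.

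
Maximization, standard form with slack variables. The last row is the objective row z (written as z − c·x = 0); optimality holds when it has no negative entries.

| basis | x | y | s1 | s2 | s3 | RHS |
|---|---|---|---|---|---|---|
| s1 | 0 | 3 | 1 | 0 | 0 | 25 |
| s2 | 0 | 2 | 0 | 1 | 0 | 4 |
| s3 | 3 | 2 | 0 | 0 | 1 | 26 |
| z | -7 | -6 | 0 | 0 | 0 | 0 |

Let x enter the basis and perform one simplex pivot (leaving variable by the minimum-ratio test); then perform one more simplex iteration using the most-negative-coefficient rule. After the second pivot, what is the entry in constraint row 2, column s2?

1/2

Ratio test on column x — row 1: entry 0 ≤ 0; row 2: entry 0 ≤ 0; row 3: 26/3 = 26/3. Minimum is 26/3 at row 3 (s3 leaves); pivot element 3.
Divide row 3 by 3; eliminate column x from the other rows.
Second iteration: most negative z-row entry is -4/3 in column y, so y enters.
Ratio test on column y — row 1: 25/3 = 25/3; row 2: 4/2 = 2; row 3: (26/3)/(2/3) = 13. Minimum is 2 at row 2 (s2 leaves); pivot element 2.
Divide row 2 by 2; eliminate column y from the other rows.
After both pivots, the entry at constraint row 2, column s2 is 1/2.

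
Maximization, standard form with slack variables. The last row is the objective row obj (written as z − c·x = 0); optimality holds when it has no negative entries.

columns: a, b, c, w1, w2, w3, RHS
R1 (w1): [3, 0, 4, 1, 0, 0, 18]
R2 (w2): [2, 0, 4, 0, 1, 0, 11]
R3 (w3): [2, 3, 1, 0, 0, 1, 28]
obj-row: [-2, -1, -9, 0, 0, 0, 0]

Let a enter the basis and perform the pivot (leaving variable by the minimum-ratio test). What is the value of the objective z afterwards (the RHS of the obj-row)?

11

Ratio test on column a — row 1: 18/3 = 6; row 2: 11/2 = 11/2; row 3: 28/2 = 14. Minimum is 11/2 at row 2 (w2 leaves); pivot element 2.
Pivot on row 2; the obj-row RHS becomes 0 − (-2)·(11/2) = 11.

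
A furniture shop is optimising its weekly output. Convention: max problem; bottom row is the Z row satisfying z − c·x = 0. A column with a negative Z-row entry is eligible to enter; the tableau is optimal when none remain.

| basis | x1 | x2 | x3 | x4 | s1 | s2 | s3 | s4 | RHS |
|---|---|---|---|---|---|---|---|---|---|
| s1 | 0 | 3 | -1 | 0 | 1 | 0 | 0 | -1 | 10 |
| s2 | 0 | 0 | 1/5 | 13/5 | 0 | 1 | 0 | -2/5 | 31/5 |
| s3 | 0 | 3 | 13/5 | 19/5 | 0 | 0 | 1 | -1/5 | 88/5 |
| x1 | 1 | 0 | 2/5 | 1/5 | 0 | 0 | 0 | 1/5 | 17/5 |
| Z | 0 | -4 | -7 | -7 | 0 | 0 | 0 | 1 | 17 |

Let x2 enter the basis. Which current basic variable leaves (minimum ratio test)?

Column x2 entries and ratios — s1: 10/3 = 10/3; s2: 0 ≤ 0, skip; s3: (88/5)/3 = 88/15; x1: 0 ≤ 0, skip.
Smallest ratio is 10/3 in the row of s1, so s1 leaves.

s1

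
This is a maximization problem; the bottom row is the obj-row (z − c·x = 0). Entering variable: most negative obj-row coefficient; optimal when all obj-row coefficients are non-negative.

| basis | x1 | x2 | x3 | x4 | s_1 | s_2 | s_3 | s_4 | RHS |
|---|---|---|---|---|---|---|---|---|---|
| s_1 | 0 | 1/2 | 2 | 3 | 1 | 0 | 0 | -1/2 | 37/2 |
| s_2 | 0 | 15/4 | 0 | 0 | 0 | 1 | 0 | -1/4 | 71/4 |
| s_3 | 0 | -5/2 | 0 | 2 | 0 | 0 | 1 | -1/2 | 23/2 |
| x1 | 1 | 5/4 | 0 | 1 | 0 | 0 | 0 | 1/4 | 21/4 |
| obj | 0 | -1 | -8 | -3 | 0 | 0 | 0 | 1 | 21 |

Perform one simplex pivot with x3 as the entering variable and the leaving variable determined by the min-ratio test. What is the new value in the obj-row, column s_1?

Ratio test on column x3 — row 1: (37/2)/2 = 37/4; row 2: entry 0 ≤ 0; row 3: entry 0 ≤ 0; row 4: entry 0 ≤ 0. Minimum is 37/4 at row 1 (s_1 leaves); pivot element 2.
Divide row 1 by 2; eliminate column x3 from the other rows.
obj-row update in column s_1: 0 − (-8)·(1/2) = 4.

4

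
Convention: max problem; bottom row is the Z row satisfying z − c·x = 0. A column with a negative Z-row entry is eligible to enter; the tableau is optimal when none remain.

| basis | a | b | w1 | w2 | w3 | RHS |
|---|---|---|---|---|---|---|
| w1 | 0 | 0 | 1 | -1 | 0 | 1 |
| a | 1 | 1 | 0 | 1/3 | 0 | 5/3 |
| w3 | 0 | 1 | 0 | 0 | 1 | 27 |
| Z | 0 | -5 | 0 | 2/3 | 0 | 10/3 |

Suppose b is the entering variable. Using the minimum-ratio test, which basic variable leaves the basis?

a

Column b entries and ratios — w1: 0 ≤ 0, skip; a: (5/3)/1 = 5/3; w3: 27/1 = 27.
Smallest ratio is 5/3 in the row of a, so a leaves.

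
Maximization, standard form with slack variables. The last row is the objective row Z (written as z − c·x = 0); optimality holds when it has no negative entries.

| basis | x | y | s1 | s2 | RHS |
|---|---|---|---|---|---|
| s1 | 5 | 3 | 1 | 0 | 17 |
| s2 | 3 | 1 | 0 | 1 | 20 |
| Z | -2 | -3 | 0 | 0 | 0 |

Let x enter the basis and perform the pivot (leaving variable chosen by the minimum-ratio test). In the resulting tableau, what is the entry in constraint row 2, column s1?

Ratio test on column x — row 1: 17/5 = 17/5; row 2: 20/3 = 20/3. Minimum is 17/5 at row 1 (s1 leaves); pivot element 5.
Divide row 1 by 5; eliminate column x from the other rows.
Row 2 update in column s1: 0 − 3·(1/5) = -3/5.

-3/5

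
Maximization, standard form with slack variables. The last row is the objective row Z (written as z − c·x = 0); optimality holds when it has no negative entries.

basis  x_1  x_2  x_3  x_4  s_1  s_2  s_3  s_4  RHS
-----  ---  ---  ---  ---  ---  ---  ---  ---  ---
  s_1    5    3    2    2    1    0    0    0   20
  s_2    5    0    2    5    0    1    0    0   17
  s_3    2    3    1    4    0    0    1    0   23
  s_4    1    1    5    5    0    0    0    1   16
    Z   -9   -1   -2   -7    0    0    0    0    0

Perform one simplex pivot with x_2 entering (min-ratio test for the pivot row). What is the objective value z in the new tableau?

20/3

Ratio test on column x_2 — row 1: 20/3 = 20/3; row 2: entry 0 ≤ 0; row 3: 23/3 = 23/3; row 4: 16/1 = 16. Minimum is 20/3 at row 1 (s_1 leaves); pivot element 3.
Pivot on row 1; the Z-row RHS becomes 0 − (-1)·(20/3) = 20/3.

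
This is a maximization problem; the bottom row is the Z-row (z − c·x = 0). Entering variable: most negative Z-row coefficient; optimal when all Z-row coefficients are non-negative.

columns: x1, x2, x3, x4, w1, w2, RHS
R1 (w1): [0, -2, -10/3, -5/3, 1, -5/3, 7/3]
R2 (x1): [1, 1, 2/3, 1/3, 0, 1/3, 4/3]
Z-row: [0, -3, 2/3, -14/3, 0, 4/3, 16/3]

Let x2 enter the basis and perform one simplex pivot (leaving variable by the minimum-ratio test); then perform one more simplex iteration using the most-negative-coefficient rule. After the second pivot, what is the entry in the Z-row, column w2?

6

Ratio test on column x2 — row 1: entry -2 ≤ 0; row 2: (4/3)/1 = 4/3. Minimum is 4/3 at row 2 (x1 leaves); pivot element 1.
Divide row 2 by 1; eliminate column x2 from the other rows.
Second iteration: most negative Z-row entry is -11/3 in column x4, so x4 enters.
Ratio test on column x4 — row 1: entry -1 ≤ 0; row 2: (4/3)/(1/3) = 4. Minimum is 4 at row 2 (x2 leaves); pivot element 1/3.
Divide row 2 by 1/3; eliminate column x4 from the other rows.
After both pivots, the entry at the Z-row, column w2 is 6.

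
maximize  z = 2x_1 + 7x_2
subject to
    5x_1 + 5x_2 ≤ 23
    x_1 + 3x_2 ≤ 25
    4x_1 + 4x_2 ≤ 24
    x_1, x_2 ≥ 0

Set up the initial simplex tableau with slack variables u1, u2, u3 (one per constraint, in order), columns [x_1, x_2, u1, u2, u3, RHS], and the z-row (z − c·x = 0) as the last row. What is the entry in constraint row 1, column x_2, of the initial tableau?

Constraint 1 has coefficient 5 on x_2.

5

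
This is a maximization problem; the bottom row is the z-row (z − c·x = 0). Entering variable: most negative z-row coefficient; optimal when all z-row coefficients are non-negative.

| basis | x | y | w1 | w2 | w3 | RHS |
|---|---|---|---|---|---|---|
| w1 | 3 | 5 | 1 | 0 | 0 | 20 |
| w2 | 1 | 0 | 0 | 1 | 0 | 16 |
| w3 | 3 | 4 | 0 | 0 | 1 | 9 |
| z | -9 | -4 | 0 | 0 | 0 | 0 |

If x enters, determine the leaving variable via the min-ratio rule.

Column x entries and ratios — w1: 20/3 = 20/3; w2: 16/1 = 16; w3: 9/3 = 3.
Smallest ratio is 3 in the row of w3, so w3 leaves.

w3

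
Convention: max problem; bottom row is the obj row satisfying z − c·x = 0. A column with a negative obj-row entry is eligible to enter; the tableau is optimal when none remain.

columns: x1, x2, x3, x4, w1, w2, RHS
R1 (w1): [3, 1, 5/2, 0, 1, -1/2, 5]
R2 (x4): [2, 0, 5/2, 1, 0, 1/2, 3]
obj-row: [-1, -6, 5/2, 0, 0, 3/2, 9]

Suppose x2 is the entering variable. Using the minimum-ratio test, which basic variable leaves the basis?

Column x2 entries and ratios — w1: 5/1 = 5; x4: 0 ≤ 0, skip.
Smallest ratio is 5 in the row of w1, so w1 leaves.

w1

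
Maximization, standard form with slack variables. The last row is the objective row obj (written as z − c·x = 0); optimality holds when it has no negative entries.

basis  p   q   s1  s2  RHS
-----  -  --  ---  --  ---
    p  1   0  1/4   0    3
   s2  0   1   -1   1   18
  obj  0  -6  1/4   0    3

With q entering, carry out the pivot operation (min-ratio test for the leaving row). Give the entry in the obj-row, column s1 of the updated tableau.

-23/4

Ratio test on column q — row 1: entry 0 ≤ 0; row 2: 18/1 = 18. Minimum is 18 at row 2 (s2 leaves); pivot element 1.
Divide row 2 by 1; eliminate column q from the other rows.
obj-row update in column s1: 1/4 − (-6)·(-1) = -23/4.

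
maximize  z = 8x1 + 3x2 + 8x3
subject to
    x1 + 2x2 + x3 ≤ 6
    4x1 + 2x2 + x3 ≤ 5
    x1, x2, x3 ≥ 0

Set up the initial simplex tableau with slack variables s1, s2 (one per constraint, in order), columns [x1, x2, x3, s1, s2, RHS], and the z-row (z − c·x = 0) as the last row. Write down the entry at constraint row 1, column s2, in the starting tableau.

Slack s2 belongs to constraint 2; its column is the unit vector e_2, so the entry in row 1 is 0.

0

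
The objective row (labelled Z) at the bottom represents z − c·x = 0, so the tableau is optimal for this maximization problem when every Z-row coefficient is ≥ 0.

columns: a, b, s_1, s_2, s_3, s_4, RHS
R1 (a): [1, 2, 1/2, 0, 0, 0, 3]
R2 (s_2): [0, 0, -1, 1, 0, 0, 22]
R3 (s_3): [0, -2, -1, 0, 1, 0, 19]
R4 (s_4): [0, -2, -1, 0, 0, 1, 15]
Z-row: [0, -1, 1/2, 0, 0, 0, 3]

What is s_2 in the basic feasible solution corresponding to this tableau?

s_2 is basic (row 2); its value is the RHS of that row, 22.

22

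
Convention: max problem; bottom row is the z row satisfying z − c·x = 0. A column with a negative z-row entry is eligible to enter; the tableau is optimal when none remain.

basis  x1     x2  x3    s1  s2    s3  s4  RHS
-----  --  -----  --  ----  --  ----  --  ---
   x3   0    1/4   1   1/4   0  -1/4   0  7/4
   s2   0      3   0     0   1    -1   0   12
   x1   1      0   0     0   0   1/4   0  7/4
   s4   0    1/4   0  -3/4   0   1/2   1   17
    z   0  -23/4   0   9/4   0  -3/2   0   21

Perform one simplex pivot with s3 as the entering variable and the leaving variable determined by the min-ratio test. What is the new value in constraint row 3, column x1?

Ratio test on column s3 — row 1: entry -1/4 ≤ 0; row 2: entry -1 ≤ 0; row 3: (7/4)/(1/4) = 7; row 4: 17/(1/2) = 34. Minimum is 7 at row 3 (x1 leaves); pivot element 1/4.
Divide row 3 by 1/4; eliminate column s3 from the other rows.
In the new row 3, the x1 entry is the old entry divided by the pivot: 1/(1/4) = 4.

4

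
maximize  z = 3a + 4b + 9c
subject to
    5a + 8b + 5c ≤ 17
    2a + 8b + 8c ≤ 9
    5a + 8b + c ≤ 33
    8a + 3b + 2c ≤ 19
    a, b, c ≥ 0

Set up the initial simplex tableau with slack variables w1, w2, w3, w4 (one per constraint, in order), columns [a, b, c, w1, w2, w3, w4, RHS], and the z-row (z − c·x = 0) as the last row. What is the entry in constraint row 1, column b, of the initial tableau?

8

Constraint 1 has coefficient 8 on b.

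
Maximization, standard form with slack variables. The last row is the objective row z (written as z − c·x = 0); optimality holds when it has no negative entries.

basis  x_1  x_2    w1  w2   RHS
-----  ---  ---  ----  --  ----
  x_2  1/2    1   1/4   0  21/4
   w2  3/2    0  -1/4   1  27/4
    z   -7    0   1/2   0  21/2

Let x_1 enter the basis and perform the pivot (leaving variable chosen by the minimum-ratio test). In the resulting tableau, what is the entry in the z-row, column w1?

-2/3

Ratio test on column x_1 — row 1: (21/4)/(1/2) = 21/2; row 2: (27/4)/(3/2) = 9/2. Minimum is 9/2 at row 2 (w2 leaves); pivot element 3/2.
Divide row 2 by 3/2; eliminate column x_1 from the other rows.
z-row update in column w1: 1/2 − (-7)·(-1/6) = -2/3.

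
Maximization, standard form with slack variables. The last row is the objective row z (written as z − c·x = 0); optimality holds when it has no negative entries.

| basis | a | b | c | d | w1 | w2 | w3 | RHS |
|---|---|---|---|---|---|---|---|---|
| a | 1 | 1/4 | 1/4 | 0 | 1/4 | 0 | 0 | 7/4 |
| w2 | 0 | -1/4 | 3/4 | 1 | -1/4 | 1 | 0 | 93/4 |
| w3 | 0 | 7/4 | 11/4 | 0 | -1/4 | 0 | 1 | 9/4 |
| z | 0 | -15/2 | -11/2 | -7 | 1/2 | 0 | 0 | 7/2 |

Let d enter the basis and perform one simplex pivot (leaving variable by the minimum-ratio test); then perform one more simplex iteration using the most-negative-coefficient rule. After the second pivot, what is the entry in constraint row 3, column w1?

-1/7

Ratio test on column d — row 1: entry 0 ≤ 0; row 2: (93/4)/1 = 93/4; row 3: entry 0 ≤ 0. Minimum is 93/4 at row 2 (w2 leaves); pivot element 1.
Divide row 2 by 1; eliminate column d from the other rows.
Second iteration: most negative z-row entry is -37/4 in column b, so b enters.
Ratio test on column b — row 1: (7/4)/(1/4) = 7; row 2: entry -1/4 ≤ 0; row 3: (9/4)/(7/4) = 9/7. Minimum is 9/7 at row 3 (w3 leaves); pivot element 7/4.
Divide row 3 by 7/4; eliminate column b from the other rows.
After both pivots, the entry at constraint row 3, column w1 is -1/7.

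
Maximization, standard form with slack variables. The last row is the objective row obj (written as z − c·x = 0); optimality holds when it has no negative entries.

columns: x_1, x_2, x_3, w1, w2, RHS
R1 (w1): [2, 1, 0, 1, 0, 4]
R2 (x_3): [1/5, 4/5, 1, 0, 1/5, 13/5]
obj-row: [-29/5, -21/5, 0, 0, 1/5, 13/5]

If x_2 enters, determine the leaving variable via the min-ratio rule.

Column x_2 entries and ratios — w1: 4/1 = 4; x_3: (13/5)/(4/5) = 13/4.
Smallest ratio is 13/4 in the row of x_3, so x_3 leaves.

x_3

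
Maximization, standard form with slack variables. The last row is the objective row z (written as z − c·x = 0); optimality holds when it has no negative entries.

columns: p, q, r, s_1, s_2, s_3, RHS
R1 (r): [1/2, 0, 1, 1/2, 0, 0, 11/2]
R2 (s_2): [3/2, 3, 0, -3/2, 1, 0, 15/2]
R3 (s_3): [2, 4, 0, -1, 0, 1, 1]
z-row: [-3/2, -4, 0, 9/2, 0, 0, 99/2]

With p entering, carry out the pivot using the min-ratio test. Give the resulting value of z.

Ratio test on column p — row 1: (11/2)/(1/2) = 11; row 2: (15/2)/(3/2) = 5; row 3: 1/2 = 1/2. Minimum is 1/2 at row 3 (s_3 leaves); pivot element 2.
Pivot on row 3; the z-row RHS becomes 99/2 − (-3/2)·(1/2) = 201/4.

201/4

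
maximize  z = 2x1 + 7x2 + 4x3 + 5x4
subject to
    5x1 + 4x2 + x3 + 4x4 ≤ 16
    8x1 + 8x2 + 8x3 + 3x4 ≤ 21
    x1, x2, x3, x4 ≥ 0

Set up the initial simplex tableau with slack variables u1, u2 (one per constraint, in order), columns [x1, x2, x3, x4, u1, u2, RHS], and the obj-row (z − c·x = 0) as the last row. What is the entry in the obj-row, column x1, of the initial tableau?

-2

The obj-row carries the negated objective coefficients: the x1 entry is -2.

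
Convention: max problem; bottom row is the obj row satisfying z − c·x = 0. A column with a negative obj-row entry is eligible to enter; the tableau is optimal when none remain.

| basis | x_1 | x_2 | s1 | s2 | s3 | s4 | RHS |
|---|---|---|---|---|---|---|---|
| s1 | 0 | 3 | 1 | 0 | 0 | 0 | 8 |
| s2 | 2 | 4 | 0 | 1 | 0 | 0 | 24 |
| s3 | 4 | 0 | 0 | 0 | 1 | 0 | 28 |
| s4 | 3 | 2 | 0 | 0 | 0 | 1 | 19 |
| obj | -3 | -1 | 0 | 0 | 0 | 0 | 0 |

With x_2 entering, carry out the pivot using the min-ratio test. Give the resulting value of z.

8/3

Ratio test on column x_2 — row 1: 8/3 = 8/3; row 2: 24/4 = 6; row 3: entry 0 ≤ 0; row 4: 19/2 = 19/2. Minimum is 8/3 at row 1 (s1 leaves); pivot element 3.
Pivot on row 1; the obj-row RHS becomes 0 − (-1)·(8/3) = 8/3.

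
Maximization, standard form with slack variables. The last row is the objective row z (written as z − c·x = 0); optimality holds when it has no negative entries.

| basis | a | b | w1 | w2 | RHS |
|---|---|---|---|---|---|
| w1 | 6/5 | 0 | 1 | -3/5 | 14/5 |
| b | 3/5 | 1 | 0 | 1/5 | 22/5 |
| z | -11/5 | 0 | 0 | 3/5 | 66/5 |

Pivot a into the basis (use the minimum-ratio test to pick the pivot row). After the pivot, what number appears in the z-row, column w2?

-1/2

Ratio test on column a — row 1: (14/5)/(6/5) = 7/3; row 2: (22/5)/(3/5) = 22/3. Minimum is 7/3 at row 1 (w1 leaves); pivot element 6/5.
Divide row 1 by 6/5; eliminate column a from the other rows.
z-row update in column w2: 3/5 − (-11/5)·(-1/2) = -1/2.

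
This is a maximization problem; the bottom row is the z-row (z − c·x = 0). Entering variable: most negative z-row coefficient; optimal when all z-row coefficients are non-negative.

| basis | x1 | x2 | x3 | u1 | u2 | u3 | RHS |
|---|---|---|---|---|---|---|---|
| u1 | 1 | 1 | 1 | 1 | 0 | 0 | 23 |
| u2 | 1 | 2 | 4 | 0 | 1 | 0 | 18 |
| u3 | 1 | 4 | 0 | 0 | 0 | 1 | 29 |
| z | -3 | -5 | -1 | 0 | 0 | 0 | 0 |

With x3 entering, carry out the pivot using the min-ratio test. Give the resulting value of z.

9/2

Ratio test on column x3 — row 1: 23/1 = 23; row 2: 18/4 = 9/2; row 3: entry 0 ≤ 0. Minimum is 9/2 at row 2 (u2 leaves); pivot element 4.
Pivot on row 2; the z-row RHS becomes 0 − (-1)·(9/2) = 9/2.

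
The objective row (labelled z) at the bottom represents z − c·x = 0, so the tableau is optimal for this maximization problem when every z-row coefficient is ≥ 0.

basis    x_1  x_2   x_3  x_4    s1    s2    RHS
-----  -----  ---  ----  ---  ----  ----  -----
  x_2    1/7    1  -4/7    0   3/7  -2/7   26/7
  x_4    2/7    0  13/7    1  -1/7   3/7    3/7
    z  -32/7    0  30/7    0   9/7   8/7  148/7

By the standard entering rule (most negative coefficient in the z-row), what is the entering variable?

Negative z-row entries: x_1: -32/7.
The most negative is -32/7 in column x_1, so x_1 enters.

x_1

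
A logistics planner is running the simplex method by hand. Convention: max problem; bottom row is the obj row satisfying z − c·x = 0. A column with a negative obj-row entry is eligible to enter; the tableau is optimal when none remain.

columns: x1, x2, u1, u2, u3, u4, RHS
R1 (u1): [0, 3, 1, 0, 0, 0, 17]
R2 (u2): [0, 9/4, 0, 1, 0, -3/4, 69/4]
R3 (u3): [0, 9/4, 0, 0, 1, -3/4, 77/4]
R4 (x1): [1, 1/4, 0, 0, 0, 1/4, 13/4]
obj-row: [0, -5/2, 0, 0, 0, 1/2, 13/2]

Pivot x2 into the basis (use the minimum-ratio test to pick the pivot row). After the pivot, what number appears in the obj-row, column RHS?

62/3

Ratio test on column x2 — row 1: 17/3 = 17/3; row 2: (69/4)/(9/4) = 23/3; row 3: (77/4)/(9/4) = 77/9; row 4: (13/4)/(1/4) = 13. Minimum is 17/3 at row 1 (u1 leaves); pivot element 3.
Divide row 1 by 3; eliminate column x2 from the other rows.
obj-row update in column RHS: 13/2 − (-5/2)·(17/3) = 62/3.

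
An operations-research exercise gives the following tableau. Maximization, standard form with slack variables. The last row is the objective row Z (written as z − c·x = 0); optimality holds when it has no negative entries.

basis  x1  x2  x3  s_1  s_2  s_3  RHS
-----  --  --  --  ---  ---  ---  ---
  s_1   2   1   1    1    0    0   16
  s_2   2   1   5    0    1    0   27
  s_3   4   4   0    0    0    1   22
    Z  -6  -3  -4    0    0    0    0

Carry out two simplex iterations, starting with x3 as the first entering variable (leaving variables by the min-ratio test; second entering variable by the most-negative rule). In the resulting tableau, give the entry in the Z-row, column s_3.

Ratio test on column x3 — row 1: 16/1 = 16; row 2: 27/5 = 27/5; row 3: entry 0 ≤ 0. Minimum is 27/5 at row 2 (s_2 leaves); pivot element 5.
Divide row 2 by 5; eliminate column x3 from the other rows.
Second iteration: most negative Z-row entry is -22/5 in column x1, so x1 enters.
Ratio test on column x1 — row 1: (53/5)/(8/5) = 53/8; row 2: (27/5)/(2/5) = 27/2; row 3: 22/4 = 11/2. Minimum is 11/2 at row 3 (s_3 leaves); pivot element 4.
Divide row 3 by 4; eliminate column x1 from the other rows.
After both pivots, the entry at the Z-row, column s_3 is 11/10.

11/10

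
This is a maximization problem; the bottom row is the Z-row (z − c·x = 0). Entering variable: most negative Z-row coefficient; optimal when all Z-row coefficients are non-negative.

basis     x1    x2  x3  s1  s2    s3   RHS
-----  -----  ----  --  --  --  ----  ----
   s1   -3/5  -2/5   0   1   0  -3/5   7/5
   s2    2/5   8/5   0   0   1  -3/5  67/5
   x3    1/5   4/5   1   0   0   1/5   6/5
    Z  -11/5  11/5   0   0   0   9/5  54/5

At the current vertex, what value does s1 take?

s1 is basic (row 1); its value is the RHS of that row, 7/5.

7/5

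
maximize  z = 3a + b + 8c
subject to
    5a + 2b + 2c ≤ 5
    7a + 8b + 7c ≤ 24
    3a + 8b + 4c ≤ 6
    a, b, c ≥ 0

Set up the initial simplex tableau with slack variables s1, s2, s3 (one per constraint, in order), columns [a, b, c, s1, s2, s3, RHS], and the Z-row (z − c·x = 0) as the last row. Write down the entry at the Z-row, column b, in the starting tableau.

-1

The Z-row carries the negated objective coefficients: the b entry is -1.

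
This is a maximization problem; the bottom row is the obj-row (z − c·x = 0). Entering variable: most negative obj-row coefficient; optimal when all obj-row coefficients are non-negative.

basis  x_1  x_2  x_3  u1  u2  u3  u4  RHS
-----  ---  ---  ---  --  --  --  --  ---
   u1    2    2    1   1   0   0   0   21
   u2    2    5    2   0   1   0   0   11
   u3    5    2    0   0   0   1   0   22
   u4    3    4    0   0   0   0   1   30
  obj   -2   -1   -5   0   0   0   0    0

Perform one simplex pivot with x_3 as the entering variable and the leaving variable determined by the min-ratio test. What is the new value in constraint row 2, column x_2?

Ratio test on column x_3 — row 1: 21/1 = 21; row 2: 11/2 = 11/2; row 3: entry 0 ≤ 0; row 4: entry 0 ≤ 0. Minimum is 11/2 at row 2 (u2 leaves); pivot element 2.
Divide row 2 by 2; eliminate column x_3 from the other rows.
In the new row 2, the x_2 entry is the old entry divided by the pivot: 5/2 = 5/2.

5/2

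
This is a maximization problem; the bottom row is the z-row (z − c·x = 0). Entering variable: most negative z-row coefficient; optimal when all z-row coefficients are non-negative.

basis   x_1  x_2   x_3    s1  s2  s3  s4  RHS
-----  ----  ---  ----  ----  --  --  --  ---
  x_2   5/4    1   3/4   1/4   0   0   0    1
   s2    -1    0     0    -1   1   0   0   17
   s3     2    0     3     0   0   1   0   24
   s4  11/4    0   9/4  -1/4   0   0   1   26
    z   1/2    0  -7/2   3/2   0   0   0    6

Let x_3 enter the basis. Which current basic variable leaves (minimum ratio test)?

Column x_3 entries and ratios — x_2: 1/(3/4) = 4/3; s2: 0 ≤ 0, skip; s3: 24/3 = 8; s4: 26/(9/4) = 104/9.
Smallest ratio is 4/3 in the row of x_2, so x_2 leaves.

x_2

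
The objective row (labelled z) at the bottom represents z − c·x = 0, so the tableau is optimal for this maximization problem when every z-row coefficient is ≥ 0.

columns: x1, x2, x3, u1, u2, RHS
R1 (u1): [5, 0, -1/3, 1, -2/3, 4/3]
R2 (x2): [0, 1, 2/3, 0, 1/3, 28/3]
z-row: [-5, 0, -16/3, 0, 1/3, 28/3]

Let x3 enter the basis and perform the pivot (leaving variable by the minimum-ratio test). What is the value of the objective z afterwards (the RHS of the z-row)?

Ratio test on column x3 — row 1: entry -1/3 ≤ 0; row 2: (28/3)/(2/3) = 14. Minimum is 14 at row 2 (x2 leaves); pivot element 2/3.
Pivot on row 2; the z-row RHS becomes 28/3 − (-16/3)·14 = 84.

84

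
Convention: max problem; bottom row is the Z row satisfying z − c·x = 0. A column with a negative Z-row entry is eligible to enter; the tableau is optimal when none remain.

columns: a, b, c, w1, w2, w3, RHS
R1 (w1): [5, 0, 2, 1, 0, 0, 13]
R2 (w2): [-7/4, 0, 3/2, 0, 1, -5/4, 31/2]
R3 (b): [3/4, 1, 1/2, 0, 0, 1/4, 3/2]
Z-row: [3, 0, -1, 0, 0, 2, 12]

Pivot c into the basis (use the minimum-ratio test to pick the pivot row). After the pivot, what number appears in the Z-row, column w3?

5/2

Ratio test on column c — row 1: 13/2 = 13/2; row 2: (31/2)/(3/2) = 31/3; row 3: (3/2)/(1/2) = 3. Minimum is 3 at row 3 (b leaves); pivot element 1/2.
Divide row 3 by 1/2; eliminate column c from the other rows.
Z-row update in column w3: 2 − (-1)·(1/2) = 5/2.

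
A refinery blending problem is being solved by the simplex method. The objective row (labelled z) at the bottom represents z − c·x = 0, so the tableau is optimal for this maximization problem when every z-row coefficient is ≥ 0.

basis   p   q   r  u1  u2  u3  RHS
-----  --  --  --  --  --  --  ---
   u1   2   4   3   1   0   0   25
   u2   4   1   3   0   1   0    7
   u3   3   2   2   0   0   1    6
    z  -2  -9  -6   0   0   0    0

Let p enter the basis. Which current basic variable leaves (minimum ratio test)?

Column p entries and ratios — u1: 25/2 = 25/2; u2: 7/4 = 7/4; u3: 6/3 = 2.
Smallest ratio is 7/4 in the row of u2, so u2 leaves.

u2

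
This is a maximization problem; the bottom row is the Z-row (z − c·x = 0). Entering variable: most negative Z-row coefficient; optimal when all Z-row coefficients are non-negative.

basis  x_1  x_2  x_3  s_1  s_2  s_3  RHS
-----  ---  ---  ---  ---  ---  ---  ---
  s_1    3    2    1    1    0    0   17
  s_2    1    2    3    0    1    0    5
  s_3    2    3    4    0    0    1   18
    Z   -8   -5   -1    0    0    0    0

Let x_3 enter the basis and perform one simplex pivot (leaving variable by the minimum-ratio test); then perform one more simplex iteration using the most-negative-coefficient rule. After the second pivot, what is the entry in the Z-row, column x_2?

Ratio test on column x_3 — row 1: 17/1 = 17; row 2: 5/3 = 5/3; row 3: 18/4 = 9/2. Minimum is 5/3 at row 2 (s_2 leaves); pivot element 3.
Divide row 2 by 3; eliminate column x_3 from the other rows.
Second iteration: most negative Z-row entry is -23/3 in column x_1, so x_1 enters.
Ratio test on column x_1 — row 1: (46/3)/(8/3) = 23/4; row 2: (5/3)/(1/3) = 5; row 3: (34/3)/(2/3) = 17. Minimum is 5 at row 2 (x_3 leaves); pivot element 1/3.
Divide row 2 by 1/3; eliminate column x_1 from the other rows.
After both pivots, the entry at the Z-row, column x_2 is 11.

11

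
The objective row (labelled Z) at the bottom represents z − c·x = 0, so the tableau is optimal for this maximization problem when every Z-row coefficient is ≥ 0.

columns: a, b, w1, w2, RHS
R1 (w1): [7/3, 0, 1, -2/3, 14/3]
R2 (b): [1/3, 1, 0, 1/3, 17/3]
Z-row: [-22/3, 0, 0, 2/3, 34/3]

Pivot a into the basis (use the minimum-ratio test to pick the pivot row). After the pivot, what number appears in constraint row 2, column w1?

Ratio test on column a — row 1: (14/3)/(7/3) = 2; row 2: (17/3)/(1/3) = 17. Minimum is 2 at row 1 (w1 leaves); pivot element 7/3.
Divide row 1 by 7/3; eliminate column a from the other rows.
Row 2 update in column w1: 0 − (1/3)·(3/7) = -1/7.

-1/7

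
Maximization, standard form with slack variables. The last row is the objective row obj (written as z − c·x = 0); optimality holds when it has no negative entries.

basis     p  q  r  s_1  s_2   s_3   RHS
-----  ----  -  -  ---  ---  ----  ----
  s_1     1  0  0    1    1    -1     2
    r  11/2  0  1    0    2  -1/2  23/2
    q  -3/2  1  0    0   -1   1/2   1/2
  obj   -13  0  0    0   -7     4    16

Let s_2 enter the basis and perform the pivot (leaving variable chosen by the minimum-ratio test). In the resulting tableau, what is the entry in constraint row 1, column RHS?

Ratio test on column s_2 — row 1: 2/1 = 2; row 2: (23/2)/2 = 23/4; row 3: entry -1 ≤ 0. Minimum is 2 at row 1 (s_1 leaves); pivot element 1.
Divide row 1 by 1; eliminate column s_2 from the other rows.
In the new row 1, the RHS entry is the old entry divided by the pivot: 2/1 = 2.

2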